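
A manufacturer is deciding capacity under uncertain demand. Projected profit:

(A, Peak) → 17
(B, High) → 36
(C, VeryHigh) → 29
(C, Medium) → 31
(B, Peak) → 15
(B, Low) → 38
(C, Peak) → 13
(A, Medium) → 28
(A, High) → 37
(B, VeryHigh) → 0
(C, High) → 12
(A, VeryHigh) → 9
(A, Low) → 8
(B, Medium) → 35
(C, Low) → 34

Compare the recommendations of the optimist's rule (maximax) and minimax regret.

Row maxima: A=37, B=38, C=34
Best best-case = 38 → B.
Column bests: Low=38, Medium=35, High=37, VeryHigh=29, Peak=17.
A regrets: 30, 7, 0, 20, 0 → max 30
B regrets: 0, 0, 1, 29, 2 → max 29
C regrets: 4, 4, 25, 0, 4 → max 25
Smallest max regret = 25 → C.

maximax → B; minimax regret → C (disagree)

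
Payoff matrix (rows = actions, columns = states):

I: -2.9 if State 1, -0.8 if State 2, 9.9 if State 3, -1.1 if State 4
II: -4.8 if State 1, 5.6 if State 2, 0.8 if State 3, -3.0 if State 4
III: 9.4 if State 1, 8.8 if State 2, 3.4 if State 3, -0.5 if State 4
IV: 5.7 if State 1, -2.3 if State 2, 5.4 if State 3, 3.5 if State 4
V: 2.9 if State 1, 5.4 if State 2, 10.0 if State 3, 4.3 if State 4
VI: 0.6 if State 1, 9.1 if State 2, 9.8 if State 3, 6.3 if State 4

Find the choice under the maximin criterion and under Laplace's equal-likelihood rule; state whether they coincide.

maximin → V; laplace → VI (disagree)

Row minima: I=-2.9, II=-4.8, III=-0.5, IV=-2.3, V=2.9, VI=0.6
Best worst-case = 2.9 → V.
Row averages: I=1.275, II=-0.35, III=5.275, IV=3.075, V=5.65, VI=6.45
Highest average = 6.45 → VI.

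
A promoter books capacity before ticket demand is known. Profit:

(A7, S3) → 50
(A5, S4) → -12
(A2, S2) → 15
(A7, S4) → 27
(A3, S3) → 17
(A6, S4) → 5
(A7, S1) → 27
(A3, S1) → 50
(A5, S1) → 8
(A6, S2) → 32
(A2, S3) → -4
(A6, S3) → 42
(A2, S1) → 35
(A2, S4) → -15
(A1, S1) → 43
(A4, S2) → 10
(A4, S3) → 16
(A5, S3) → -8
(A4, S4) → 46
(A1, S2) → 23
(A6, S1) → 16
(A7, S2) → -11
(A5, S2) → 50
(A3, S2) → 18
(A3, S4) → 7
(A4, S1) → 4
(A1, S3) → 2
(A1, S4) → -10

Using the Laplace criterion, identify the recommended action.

A6

Row averages: A1=14.5, A2=7.75, A3=23, A4=19, A5=9.5, A6=23.75, A7=23.25
Highest average = 23.75 → A6.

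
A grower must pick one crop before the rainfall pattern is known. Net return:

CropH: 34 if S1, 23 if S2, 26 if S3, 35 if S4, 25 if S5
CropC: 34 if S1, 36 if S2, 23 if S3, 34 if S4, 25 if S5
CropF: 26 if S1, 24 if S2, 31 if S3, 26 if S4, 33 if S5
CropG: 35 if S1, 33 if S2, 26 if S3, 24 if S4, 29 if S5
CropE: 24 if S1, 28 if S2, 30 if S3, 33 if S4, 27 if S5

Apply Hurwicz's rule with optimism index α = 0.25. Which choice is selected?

CropG

CropH: 0.25·35 + 0.75·23 = 26
CropC: 0.25·36 + 0.75·23 = 26.25
CropF: 0.25·33 + 0.75·24 = 26.25
CropG: 0.25·35 + 0.75·24 = 26.75
CropE: 0.25·33 + 0.75·24 = 26.25
Highest Hurwicz score = 26.75 → CropG.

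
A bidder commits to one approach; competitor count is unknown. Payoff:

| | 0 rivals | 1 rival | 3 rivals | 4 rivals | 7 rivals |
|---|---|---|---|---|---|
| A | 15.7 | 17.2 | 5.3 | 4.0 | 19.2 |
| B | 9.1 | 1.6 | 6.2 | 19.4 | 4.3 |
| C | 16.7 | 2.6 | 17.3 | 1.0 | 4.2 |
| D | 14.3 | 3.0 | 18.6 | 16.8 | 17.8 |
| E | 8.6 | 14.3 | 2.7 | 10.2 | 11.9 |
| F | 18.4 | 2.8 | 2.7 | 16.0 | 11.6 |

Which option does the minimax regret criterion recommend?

Column bests: 0 rivals=18.4, 1 rival=17.2, 3 rivals=18.6, 4 rivals=19.4, 7 rivals=19.2.
A regrets: 2.7, 0.0, 13.3, 15.4, 0.0 → max 15.4
B regrets: 9.3, 15.6, 12.4, 0.0, 14.9 → max 15.6
C regrets: 1.7, 14.6, 1.3, 18.4, 15.0 → max 18.4
D regrets: 4.1, 14.2, 0.0, 2.6, 1.4 → max 14.2
E regrets: 9.8, 2.9, 15.9, 9.2, 7.3 → max 15.9
F regrets: 0.0, 14.4, 15.9, 3.4, 7.6 → max 15.9
Smallest max regret = 14.2 → D.

D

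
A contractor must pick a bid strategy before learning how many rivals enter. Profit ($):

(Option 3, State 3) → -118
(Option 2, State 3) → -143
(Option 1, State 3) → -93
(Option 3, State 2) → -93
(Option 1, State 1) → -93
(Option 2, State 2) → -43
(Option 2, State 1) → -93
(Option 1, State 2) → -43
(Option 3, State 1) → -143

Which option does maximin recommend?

Row minima: Option 1=-93, Option 2=-143, Option 3=-143
Best worst-case = -93 → Option 1.

Option 1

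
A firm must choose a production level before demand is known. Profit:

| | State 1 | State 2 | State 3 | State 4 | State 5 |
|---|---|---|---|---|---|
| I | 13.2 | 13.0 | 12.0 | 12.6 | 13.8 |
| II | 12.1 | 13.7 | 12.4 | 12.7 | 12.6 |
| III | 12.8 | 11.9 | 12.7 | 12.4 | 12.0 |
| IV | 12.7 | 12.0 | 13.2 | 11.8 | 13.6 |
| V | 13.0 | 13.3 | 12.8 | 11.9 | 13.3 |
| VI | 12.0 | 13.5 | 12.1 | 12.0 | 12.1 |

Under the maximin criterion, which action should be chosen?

II

Row minima: I=12.0, II=12.1, III=11.9, IV=11.8, V=11.9, VI=12.0
Best worst-case = 12.1 → II.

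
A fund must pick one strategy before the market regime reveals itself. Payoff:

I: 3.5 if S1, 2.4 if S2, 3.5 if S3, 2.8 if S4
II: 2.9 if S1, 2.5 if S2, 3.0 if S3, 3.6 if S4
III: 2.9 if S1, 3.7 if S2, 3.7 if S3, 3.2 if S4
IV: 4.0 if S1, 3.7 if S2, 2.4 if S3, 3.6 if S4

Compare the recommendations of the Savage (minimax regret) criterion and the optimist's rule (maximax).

Column bests: S1=4.0, S2=3.7, S3=3.7, S4=3.6.
I regrets: 0.5, 1.3, 0.2, 0.8 → max 1.3
II regrets: 1.1, 1.2, 0.7, 0.0 → max 1.2
III regrets: 1.1, 0.0, 0.0, 0.4 → max 1.1
IV regrets: 0.0, 0.0, 1.3, 0.0 → max 1.3
Smallest max regret = 1.1 → III.
Row maxima: I=3.5, II=3.6, III=3.7, IV=4.0
Best best-case = 4.0 → IV.

minimax regret → III; maximax → IV (disagree)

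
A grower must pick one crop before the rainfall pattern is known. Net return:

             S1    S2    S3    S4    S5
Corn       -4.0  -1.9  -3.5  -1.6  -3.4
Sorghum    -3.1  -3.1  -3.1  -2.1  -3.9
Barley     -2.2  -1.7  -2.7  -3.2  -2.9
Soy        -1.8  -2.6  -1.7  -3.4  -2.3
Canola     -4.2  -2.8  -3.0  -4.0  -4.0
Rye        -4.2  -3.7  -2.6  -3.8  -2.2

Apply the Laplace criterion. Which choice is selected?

Row averages: Corn=-2.88, Sorghum=-3.06, Barley=-2.54, Soy=-2.36, Canola=-3.6, Rye=-3.3
Highest average = -2.36 → Soy.

Soy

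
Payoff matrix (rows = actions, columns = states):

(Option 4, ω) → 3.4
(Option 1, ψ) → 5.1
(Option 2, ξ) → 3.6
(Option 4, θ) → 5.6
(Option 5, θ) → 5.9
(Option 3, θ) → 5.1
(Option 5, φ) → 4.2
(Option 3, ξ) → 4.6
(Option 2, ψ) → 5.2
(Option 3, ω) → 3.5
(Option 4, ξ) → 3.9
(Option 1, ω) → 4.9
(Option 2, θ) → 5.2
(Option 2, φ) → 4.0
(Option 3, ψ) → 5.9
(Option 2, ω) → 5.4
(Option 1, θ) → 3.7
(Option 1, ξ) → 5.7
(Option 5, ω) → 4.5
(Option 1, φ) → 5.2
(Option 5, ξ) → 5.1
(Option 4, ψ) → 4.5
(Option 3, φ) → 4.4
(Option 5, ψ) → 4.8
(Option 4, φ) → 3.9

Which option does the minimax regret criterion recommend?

Option 5

Column bests: θ=5.9, φ=5.2, ψ=5.9, ω=5.4, ξ=5.7.
Option 1 regrets: 2.2, 0.0, 0.8, 0.5, 0.0 → max 2.2
Option 2 regrets: 0.7, 1.2, 0.7, 0.0, 2.1 → max 2.1
Option 3 regrets: 0.8, 0.8, 0.0, 1.9, 1.1 → max 1.9
Option 4 regrets: 0.3, 1.3, 1.4, 2.0, 1.8 → max 2.0
Option 5 regrets: 0.0, 1.0, 1.1, 0.9, 0.6 → max 1.1
Smallest max regret = 1.1 → Option 5.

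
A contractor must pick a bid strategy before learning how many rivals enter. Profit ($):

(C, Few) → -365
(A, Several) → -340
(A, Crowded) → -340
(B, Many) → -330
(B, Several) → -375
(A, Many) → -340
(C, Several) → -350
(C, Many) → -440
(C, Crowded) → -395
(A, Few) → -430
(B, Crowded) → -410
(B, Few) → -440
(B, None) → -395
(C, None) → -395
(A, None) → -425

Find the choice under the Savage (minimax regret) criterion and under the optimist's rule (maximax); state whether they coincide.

Column bests: None=-395, Few=-365, Several=-340, Many=-330, Crowded=-340.
A regrets: 30, 65, 0, 10, 0 → max 65
B regrets: 0, 75, 35, 0, 70 → max 75
C regrets: 0, 0, 10, 110, 55 → max 110
Smallest max regret = 65 → A.
Row maxima: A=-340, B=-330, C=-350
Best best-case = -330 → B.

minimax regret → A; maximax → B (disagree)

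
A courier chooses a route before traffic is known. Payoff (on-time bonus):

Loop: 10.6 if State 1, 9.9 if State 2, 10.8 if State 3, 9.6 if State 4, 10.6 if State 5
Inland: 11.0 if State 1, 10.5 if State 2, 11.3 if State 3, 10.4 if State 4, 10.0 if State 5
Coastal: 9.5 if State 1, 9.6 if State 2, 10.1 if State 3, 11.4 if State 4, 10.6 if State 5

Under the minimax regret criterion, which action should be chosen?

Column bests: State 1=11.0, State 2=10.5, State 3=11.3, State 4=11.4, State 5=10.6.
Loop regrets: 0.4, 0.6, 0.5, 1.8, 0.0 → max 1.8
Inland regrets: 0.0, 0.0, 0.0, 1.0, 0.6 → max 1.0
Coastal regrets: 1.5, 0.9, 1.2, 0.0, 0.0 → max 1.5
Smallest max regret = 1.0 → Inland.

Inland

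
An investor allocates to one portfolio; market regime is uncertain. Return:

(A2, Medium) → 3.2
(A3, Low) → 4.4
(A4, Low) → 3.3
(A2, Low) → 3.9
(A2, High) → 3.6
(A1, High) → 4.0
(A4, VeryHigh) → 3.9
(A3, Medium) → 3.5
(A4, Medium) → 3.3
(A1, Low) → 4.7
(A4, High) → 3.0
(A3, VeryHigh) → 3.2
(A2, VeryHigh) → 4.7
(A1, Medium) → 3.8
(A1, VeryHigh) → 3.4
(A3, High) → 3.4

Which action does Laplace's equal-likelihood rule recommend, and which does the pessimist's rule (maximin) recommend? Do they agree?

Row averages: A1=3.975, A2=3.85, A3=3.625, A4=3.375
Highest average = 3.975 → A1.
Row minima: A1=3.4, A2=3.2, A3=3.2, A4=3.0
Best worst-case = 3.4 → A1.

laplace → A1; maximin → A1 (agree)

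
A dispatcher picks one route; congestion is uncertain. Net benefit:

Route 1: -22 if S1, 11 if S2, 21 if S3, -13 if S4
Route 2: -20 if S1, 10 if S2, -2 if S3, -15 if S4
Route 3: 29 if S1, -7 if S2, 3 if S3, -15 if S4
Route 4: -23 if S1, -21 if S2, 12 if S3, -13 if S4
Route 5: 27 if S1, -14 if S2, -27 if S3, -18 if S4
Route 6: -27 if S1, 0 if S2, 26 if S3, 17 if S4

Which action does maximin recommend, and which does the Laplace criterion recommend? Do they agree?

maximin → Route 3; laplace → Route 6 (disagree)

Row minima: Route 1=-22, Route 2=-20, Route 3=-15, Route 4=-23, Route 5=-27, Route 6=-27
Best worst-case = -15 → Route 3.
Row averages: Route 1=-0.75, Route 2=-6.75, Route 3=2.5, Route 4=-11.25, Route 5=-8, Route 6=4
Highest average = 4 → Route 6.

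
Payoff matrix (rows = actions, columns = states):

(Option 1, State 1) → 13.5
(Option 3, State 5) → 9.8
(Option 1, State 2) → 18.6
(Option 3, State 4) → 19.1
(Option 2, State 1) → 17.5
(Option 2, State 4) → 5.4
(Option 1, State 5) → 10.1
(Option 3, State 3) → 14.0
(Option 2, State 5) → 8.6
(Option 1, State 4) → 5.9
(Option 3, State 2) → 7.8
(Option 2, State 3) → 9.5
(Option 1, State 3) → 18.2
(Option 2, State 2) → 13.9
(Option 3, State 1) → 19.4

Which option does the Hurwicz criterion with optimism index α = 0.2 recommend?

Option 3

Option 1: 0.2·18.6 + 0.8·5.9 = 8.44
Option 2: 0.2·17.5 + 0.8·5.4 = 7.82
Option 3: 0.2·19.4 + 0.8·7.8 = 10.12
Highest Hurwicz score = 10.12 → Option 3.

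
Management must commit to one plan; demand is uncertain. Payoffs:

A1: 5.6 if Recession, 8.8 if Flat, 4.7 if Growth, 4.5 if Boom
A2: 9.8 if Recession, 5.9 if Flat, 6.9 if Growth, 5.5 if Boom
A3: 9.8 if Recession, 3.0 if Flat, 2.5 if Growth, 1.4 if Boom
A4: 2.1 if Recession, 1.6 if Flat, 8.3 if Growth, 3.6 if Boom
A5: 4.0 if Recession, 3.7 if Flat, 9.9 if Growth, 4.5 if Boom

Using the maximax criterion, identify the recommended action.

Row maxima: A1=8.8, A2=9.8, A3=9.8, A4=8.3, A5=9.9
Best best-case = 9.9 → A5.

A5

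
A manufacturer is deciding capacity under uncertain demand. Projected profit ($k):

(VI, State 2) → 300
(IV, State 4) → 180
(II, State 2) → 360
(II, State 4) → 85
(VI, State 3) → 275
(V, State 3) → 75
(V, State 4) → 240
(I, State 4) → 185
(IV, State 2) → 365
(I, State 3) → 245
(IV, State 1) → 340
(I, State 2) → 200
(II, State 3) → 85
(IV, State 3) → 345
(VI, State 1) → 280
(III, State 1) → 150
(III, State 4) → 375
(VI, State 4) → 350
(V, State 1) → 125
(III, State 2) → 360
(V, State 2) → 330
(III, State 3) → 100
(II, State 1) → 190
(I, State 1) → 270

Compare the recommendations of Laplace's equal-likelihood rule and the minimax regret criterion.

laplace → IV; minimax regret → VI (disagree)

Row averages: I=225, II=180, III=246.25, IV=307.5, V=192.5, VI=301.25
Highest average = 307.5 → IV.
Column bests: State 1=340, State 2=365, State 3=345, State 4=375.
I regrets: 70, 165, 100, 190 → max 190
II regrets: 150, 5, 260, 290 → max 290
III regrets: 190, 5, 245, 0 → max 245
IV regrets: 0, 0, 0, 195 → max 195
V regrets: 215, 35, 270, 135 → max 270
VI regrets: 60, 65, 70, 25 → max 70
Smallest max regret = 70 → VI.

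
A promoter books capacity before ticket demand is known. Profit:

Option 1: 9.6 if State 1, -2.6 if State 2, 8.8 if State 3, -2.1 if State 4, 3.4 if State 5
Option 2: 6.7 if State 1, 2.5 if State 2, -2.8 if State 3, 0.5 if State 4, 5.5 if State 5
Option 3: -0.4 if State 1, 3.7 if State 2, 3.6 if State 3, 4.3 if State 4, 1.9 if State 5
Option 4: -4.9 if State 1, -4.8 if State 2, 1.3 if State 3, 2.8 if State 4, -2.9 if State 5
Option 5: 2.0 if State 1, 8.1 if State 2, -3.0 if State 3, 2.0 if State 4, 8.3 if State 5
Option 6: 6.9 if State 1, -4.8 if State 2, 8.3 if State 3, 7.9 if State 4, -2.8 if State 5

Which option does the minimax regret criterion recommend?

Option 3

Column bests: State 1=9.6, State 2=8.1, State 3=8.8, State 4=7.9, State 5=8.3.
Option 1 regrets: 0.0, 10.7, 0.0, 10.0, 4.9 → max 10.7
Option 2 regrets: 2.9, 5.6, 11.6, 7.4, 2.8 → max 11.6
Option 3 regrets: 10.0, 4.4, 5.2, 3.6, 6.4 → max 10.0
Option 4 regrets: 14.5, 12.9, 7.5, 5.1, 11.2 → max 14.5
Option 5 regrets: 7.6, 0.0, 11.8, 5.9, 0.0 → max 11.8
Option 6 regrets: 2.7, 12.9, 0.5, 0.0, 11.1 → max 12.9
Smallest max regret = 10.0 → Option 3.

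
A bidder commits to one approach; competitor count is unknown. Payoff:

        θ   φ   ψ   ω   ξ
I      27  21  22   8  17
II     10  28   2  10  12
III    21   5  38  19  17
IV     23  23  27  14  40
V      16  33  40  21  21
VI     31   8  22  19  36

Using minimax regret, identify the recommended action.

Column bests: θ=31, φ=33, ψ=40, ω=21, ξ=40.
I regrets: 4, 12, 18, 13, 23 → max 23
II regrets: 21, 5, 38, 11, 28 → max 38
III regrets: 10, 28, 2, 2, 23 → max 28
IV regrets: 8, 10, 13, 7, 0 → max 13
V regrets: 15, 0, 0, 0, 19 → max 19
VI regrets: 0, 25, 18, 2, 4 → max 25
Smallest max regret = 13 → IV.

IV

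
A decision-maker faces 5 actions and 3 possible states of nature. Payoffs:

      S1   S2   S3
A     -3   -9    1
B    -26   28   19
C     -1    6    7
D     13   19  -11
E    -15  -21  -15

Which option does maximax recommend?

B

Row maxima: A=1, B=28, C=7, D=19, E=-15
Best best-case = 28 → B.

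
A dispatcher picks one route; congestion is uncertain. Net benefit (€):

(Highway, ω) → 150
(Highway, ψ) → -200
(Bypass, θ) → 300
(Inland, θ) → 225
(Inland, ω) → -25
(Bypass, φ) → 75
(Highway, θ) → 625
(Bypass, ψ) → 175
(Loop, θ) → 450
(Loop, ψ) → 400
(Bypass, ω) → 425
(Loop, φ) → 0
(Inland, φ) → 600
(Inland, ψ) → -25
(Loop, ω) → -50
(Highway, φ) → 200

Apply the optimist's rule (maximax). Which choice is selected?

Highway

Row maxima: Bypass=425, Loop=450, Inland=600, Highway=625
Best best-case = 625 → Highway.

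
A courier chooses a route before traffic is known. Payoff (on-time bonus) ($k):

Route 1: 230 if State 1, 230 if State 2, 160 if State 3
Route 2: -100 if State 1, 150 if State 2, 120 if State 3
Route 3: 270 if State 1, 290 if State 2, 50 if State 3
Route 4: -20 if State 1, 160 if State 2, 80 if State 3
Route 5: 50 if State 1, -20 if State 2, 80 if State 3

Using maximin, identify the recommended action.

Row minima: Route 1=160, Route 2=-100, Route 3=50, Route 4=-20, Route 5=-20
Best worst-case = 160 → Route 1.

Route 1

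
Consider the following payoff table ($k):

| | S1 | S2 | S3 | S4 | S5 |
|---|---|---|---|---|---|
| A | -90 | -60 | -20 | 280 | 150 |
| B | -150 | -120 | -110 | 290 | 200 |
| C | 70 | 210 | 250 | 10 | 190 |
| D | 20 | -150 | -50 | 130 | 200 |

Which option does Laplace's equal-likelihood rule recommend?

C

Row averages: A=52, B=22, C=146, D=30
Highest average = 146 → C.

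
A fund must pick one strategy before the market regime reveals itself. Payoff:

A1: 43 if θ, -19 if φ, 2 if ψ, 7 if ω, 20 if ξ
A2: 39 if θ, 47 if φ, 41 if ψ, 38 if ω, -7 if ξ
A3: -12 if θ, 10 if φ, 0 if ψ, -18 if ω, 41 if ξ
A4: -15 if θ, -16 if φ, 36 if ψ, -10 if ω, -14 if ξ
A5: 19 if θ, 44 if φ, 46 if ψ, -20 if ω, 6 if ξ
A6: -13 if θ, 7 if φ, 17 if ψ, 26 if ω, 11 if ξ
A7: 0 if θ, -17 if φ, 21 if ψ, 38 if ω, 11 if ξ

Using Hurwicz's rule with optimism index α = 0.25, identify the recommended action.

A1: 0.25·43 + 0.75·(-19) = -3.5
A2: 0.25·47 + 0.75·(-7) = 6.5
A3: 0.25·41 + 0.75·(-18) = -3.25
A4: 0.25·36 + 0.75·(-16) = -3
A5: 0.25·46 + 0.75·(-20) = -3.5
A6: 0.25·26 + 0.75·(-13) = -3.25
A7: 0.25·38 + 0.75·(-17) = -3.25
Highest Hurwicz score = 6.5 → A2.

A2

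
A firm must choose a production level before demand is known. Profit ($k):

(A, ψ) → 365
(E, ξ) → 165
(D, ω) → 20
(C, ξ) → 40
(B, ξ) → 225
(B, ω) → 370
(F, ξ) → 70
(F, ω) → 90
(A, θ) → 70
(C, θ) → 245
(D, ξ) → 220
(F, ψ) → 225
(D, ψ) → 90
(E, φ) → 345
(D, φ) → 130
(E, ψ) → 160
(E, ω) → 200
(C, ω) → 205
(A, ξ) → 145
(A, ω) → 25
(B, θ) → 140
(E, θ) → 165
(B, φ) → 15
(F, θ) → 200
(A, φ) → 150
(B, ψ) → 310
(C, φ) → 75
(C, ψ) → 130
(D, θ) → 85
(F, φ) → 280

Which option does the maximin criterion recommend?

E

Row minima: A=25, B=15, C=40, D=20, E=160, F=70
Best worst-case = 160 → E.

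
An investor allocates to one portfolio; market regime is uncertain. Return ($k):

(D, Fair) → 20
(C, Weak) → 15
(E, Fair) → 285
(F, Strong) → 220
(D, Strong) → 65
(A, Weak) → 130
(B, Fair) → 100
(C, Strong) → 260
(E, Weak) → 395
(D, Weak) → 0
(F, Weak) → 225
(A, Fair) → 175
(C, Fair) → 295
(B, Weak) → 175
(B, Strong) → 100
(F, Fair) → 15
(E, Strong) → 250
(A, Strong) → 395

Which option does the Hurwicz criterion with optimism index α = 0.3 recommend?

E

A: 0.3·395 + 0.7·130 = 209.5
B: 0.3·175 + 0.7·100 = 122.5
C: 0.3·295 + 0.7·15 = 99
D: 0.3·65 + 0.7·0 = 19.5
E: 0.3·395 + 0.7·250 = 293.5
F: 0.3·225 + 0.7·15 = 78
Highest Hurwicz score = 293.5 → E.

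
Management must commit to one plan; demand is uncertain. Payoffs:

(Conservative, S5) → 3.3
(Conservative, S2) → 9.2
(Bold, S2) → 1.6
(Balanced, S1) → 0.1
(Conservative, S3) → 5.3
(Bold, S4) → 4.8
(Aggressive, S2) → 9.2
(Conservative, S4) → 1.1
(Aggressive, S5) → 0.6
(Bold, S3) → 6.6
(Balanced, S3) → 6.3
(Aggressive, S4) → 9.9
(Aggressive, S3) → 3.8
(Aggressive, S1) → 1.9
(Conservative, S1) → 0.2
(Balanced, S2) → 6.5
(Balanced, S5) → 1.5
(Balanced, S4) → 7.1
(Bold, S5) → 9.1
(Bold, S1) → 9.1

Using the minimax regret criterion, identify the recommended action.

Bold

Column bests: S1=9.1, S2=9.2, S3=6.6, S4=9.9, S5=9.1.
Conservative regrets: 8.9, 0.0, 1.3, 8.8, 5.8 → max 8.9
Balanced regrets: 9.0, 2.7, 0.3, 2.8, 7.6 → max 9.0
Aggressive regrets: 7.2, 0.0, 2.8, 0.0, 8.5 → max 8.5
Bold regrets: 0.0, 7.6, 0.0, 5.1, 0.0 → max 7.6
Smallest max regret = 7.6 → Bold.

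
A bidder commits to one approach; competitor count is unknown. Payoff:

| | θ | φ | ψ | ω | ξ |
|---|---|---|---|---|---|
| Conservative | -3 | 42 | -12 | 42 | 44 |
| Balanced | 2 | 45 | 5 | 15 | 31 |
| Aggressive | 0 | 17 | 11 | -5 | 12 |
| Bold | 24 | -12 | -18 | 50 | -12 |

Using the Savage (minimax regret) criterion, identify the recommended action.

Column bests: θ=24, φ=45, ψ=11, ω=50, ξ=44.
Conservative regrets: 27, 3, 23, 8, 0 → max 27
Balanced regrets: 22, 0, 6, 35, 13 → max 35
Aggressive regrets: 24, 28, 0, 55, 32 → max 55
Bold regrets: 0, 57, 29, 0, 56 → max 57
Smallest max regret = 27 → Conservative.

Conservative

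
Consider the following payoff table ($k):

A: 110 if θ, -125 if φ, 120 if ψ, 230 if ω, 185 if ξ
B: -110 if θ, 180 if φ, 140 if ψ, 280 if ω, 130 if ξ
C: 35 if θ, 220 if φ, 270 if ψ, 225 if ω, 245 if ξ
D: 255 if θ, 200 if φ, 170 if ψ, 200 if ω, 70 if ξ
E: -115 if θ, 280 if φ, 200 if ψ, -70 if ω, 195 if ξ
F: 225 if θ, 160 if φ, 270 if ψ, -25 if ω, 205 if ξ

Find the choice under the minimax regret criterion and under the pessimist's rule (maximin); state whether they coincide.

minimax regret → D; maximin → D (agree)

Column bests: θ=255, φ=280, ψ=270, ω=280, ξ=245.
A regrets: 145, 405, 150, 50, 60 → max 405
B regrets: 365, 100, 130, 0, 115 → max 365
C regrets: 220, 60, 0, 55, 0 → max 220
D regrets: 0, 80, 100, 80, 175 → max 175
E regrets: 370, 0, 70, 350, 50 → max 370
F regrets: 30, 120, 0, 305, 40 → max 305
Smallest max regret = 175 → D.
Row minima: A=-125, B=-110, C=35, D=70, E=-115, F=-25
Best worst-case = 70 → D.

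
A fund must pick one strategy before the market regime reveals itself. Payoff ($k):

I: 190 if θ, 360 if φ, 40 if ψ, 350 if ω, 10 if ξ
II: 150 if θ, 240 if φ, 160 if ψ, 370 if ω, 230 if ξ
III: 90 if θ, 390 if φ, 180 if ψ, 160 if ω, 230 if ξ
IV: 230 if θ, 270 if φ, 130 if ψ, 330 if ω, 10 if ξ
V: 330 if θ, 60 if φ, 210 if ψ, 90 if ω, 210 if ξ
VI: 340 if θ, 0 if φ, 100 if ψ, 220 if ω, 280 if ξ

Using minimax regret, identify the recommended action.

II

Column bests: θ=340, φ=390, ψ=210, ω=370, ξ=280.
I regrets: 150, 30, 170, 20, 270 → max 270
II regrets: 190, 150, 50, 0, 50 → max 190
III regrets: 250, 0, 30, 210, 50 → max 250
IV regrets: 110, 120, 80, 40, 270 → max 270
V regrets: 10, 330, 0, 280, 70 → max 330
VI regrets: 0, 390, 110, 150, 0 → max 390
Smallest max regret = 190 → II.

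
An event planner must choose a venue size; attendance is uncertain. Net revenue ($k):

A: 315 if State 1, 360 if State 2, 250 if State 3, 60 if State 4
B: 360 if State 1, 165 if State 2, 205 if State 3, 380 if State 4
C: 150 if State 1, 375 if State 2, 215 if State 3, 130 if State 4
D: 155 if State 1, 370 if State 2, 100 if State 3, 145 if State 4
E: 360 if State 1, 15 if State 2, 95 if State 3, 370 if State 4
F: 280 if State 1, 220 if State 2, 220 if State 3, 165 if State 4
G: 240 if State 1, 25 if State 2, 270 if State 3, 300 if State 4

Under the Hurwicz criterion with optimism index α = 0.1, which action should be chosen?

A: 0.1·360 + 0.9·60 = 90
B: 0.1·380 + 0.9·165 = 186.5
C: 0.1·375 + 0.9·130 = 154.5
D: 0.1·370 + 0.9·100 = 127
E: 0.1·370 + 0.9·15 = 50.5
F: 0.1·280 + 0.9·165 = 176.5
G: 0.1·300 + 0.9·25 = 52.5
Highest Hurwicz score = 186.5 → B.

B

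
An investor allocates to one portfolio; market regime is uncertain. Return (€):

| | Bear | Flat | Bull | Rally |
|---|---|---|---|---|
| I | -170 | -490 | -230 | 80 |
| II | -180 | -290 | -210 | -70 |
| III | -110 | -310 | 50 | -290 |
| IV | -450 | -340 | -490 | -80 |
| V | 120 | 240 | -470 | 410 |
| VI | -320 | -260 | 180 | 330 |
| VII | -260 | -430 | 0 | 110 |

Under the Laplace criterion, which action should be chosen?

V

Row averages: I=-202.5, II=-187.5, III=-165, IV=-340, V=75, VI=-17.5, VII=-145
Highest average = 75 → V.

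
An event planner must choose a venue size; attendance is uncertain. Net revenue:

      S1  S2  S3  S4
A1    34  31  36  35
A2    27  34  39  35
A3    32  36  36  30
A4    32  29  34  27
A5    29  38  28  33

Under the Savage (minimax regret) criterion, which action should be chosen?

A3

Column bests: S1=34, S2=38, S3=39, S4=35.
A1 regrets: 0, 7, 3, 0 → max 7
A2 regrets: 7, 4, 0, 0 → max 7
A3 regrets: 2, 2, 3, 5 → max 5
A4 regrets: 2, 9, 5, 8 → max 9
A5 regrets: 5, 0, 11, 2 → max 11
Smallest max regret = 5 → A3.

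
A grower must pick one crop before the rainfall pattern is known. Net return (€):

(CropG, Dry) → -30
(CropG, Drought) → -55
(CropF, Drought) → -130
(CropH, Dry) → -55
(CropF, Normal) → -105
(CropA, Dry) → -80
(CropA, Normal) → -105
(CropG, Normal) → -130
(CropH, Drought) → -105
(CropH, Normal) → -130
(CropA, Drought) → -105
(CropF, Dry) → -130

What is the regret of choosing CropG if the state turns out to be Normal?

25

Best payoff under Normal is -105.
Regret = -105 − (-130) = 25.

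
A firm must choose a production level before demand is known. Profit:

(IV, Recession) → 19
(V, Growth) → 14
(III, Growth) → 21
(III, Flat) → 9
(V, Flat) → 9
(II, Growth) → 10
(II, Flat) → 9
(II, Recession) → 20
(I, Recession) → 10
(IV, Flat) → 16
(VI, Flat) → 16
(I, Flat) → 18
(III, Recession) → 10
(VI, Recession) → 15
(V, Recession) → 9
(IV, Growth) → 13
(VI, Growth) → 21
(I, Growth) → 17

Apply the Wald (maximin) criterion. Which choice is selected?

VI

Row minima: I=10, II=9, III=9, IV=13, V=9, VI=15
Best worst-case = 15 → VI.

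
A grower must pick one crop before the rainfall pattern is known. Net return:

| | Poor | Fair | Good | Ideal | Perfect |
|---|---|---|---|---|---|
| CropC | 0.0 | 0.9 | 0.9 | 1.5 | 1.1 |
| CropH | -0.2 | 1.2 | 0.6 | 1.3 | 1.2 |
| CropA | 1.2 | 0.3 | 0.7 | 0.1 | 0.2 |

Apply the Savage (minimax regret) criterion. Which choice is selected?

CropC

Column bests: Poor=1.2, Fair=1.2, Good=0.9, Ideal=1.5, Perfect=1.2.
CropC regrets: 1.2, 0.3, 0.0, 0.0, 0.1 → max 1.2
CropH regrets: 1.4, 0.0, 0.3, 0.2, 0.0 → max 1.4
CropA regrets: 0.0, 0.9, 0.2, 1.4, 1.0 → max 1.4
Smallest max regret = 1.2 → CropC.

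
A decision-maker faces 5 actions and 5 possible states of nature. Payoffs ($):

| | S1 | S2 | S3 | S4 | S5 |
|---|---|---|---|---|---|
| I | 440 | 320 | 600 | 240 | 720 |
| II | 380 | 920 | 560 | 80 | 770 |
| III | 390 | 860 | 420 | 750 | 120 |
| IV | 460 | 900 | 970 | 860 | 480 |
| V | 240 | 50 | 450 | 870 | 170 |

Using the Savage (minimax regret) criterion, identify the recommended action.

Column bests: S1=460, S2=920, S3=970, S4=870, S5=770.
I regrets: 20, 600, 370, 630, 50 → max 630
II regrets: 80, 0, 410, 790, 0 → max 790
III regrets: 70, 60, 550, 120, 650 → max 650
IV regrets: 0, 20, 0, 10, 290 → max 290
V regrets: 220, 870, 520, 0, 600 → max 870
Smallest max regret = 290 → IV.

IV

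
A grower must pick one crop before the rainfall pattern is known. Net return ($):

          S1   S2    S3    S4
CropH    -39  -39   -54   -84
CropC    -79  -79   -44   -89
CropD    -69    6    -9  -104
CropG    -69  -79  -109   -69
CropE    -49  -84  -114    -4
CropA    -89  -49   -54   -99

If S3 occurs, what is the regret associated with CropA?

45

Best payoff under S3 is -9.
Regret = -9 − (-54) = 45.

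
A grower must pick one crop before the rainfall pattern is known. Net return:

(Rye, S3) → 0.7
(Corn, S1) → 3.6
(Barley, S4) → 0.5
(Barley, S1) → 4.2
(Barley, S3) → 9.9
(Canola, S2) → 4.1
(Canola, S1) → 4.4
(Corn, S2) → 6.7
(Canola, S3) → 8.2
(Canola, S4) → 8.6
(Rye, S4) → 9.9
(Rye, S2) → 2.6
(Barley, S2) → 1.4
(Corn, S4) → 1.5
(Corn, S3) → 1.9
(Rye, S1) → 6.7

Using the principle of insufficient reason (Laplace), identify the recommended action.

Row averages: Canola=6.325, Barley=4, Rye=4.975, Corn=3.425
Highest average = 6.325 → Canola.

Canola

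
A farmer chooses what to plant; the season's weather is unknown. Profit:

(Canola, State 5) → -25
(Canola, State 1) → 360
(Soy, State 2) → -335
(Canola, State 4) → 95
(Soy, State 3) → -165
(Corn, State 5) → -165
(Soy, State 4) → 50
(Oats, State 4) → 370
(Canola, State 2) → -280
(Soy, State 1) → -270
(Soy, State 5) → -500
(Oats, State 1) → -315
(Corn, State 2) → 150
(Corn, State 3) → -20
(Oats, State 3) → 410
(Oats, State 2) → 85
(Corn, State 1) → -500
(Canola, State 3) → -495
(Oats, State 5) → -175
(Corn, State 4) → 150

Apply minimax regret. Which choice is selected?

Soy

Column bests: State 1=360, State 2=150, State 3=410, State 4=370, State 5=-25.
Oats regrets: 675, 65, 0, 0, 150 → max 675
Soy regrets: 630, 485, 575, 320, 475 → max 630
Canola regrets: 0, 430, 905, 275, 0 → max 905
Corn regrets: 860, 0, 430, 220, 140 → max 860
Smallest max regret = 630 → Soy.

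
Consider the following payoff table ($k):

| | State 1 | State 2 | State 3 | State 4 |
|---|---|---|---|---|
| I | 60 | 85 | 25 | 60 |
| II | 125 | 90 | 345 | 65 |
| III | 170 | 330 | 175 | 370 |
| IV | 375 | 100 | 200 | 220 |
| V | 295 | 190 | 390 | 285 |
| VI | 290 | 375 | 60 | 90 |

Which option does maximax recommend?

Row maxima: I=85, II=345, III=370, IV=375, V=390, VI=375
Best best-case = 390 → V.

V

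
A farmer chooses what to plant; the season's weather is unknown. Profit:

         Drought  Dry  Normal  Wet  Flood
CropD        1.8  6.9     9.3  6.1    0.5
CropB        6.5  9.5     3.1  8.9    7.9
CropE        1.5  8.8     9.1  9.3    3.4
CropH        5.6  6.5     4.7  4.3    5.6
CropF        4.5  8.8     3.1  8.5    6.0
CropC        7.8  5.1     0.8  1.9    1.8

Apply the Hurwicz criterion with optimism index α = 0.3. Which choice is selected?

CropD: 0.3·9.3 + 0.7·0.5 = 3.14
CropB: 0.3·9.5 + 0.7·3.1 = 5.02
CropE: 0.3·9.3 + 0.7·1.5 = 3.84
CropH: 0.3·6.5 + 0.7·4.3 = 4.96
CropF: 0.3·8.8 + 0.7·3.1 = 4.81
CropC: 0.3·7.8 + 0.7·0.8 = 2.9
Highest Hurwicz score = 5.02 → CropB.

CropB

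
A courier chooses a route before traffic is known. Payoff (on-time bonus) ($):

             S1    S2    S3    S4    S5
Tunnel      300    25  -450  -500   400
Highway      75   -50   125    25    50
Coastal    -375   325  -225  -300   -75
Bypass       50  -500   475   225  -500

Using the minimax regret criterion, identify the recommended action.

Highway

Column bests: S1=300, S2=325, S3=475, S4=225, S5=400.
Tunnel regrets: 0, 300, 925, 725, 0 → max 925
Highway regrets: 225, 375, 350, 200, 350 → max 375
Coastal regrets: 675, 0, 700, 525, 475 → max 700
Bypass regrets: 250, 825, 0, 0, 900 → max 900
Smallest max regret = 375 → Highway.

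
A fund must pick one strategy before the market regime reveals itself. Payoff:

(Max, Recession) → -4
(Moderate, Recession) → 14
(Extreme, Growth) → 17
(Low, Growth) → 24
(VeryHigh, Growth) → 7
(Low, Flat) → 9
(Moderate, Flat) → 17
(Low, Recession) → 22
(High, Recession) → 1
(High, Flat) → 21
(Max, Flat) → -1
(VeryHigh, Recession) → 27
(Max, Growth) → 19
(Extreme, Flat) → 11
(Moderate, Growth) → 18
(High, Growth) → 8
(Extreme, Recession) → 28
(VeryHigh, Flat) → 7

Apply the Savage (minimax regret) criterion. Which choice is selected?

Column bests: Recession=28, Flat=21, Growth=24.
Low regrets: 6, 12, 0 → max 12
Moderate regrets: 14, 4, 6 → max 14
High regrets: 27, 0, 16 → max 27
VeryHigh regrets: 1, 14, 17 → max 17
Extreme regrets: 0, 10, 7 → max 10
Max regrets: 32, 22, 5 → max 32
Smallest max regret = 10 → Extreme.

Extreme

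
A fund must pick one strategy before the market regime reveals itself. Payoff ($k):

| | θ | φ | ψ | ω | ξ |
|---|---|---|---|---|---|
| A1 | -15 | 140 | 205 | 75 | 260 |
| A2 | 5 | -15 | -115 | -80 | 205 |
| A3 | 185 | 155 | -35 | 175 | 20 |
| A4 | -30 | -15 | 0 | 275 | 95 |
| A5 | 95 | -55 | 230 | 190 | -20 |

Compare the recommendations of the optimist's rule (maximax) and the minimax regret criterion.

Row maxima: A1=260, A2=205, A3=185, A4=275, A5=230
Best best-case = 275 → A4.
Column bests: θ=185, φ=155, ψ=230, ω=275, ξ=260.
A1 regrets: 200, 15, 25, 200, 0 → max 200
A2 regrets: 180, 170, 345, 355, 55 → max 355
A3 regrets: 0, 0, 265, 100, 240 → max 265
A4 regrets: 215, 170, 230, 0, 165 → max 230
A5 regrets: 90, 210, 0, 85, 280 → max 280
Smallest max regret = 200 → A1.

maximax → A4; minimax regret → A1 (disagree)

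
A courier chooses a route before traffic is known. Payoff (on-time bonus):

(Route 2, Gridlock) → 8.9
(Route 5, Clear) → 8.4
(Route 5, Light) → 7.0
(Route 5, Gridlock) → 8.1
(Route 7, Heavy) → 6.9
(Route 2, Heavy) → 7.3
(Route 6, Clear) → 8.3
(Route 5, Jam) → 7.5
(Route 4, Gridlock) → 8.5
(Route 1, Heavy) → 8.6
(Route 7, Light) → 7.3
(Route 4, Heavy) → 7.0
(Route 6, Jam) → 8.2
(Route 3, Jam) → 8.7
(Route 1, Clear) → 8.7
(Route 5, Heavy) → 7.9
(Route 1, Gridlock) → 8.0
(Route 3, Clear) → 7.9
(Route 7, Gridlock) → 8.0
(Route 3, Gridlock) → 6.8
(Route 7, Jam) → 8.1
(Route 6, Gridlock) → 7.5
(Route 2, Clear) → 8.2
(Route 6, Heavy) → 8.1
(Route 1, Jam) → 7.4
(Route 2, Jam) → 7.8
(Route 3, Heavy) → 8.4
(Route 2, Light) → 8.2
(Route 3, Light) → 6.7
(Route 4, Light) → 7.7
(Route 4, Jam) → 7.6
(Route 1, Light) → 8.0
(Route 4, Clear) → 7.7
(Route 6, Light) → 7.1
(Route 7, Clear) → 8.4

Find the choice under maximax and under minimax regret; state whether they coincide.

maximax → Route 2; minimax regret → Route 5 (disagree)

Row maxima: Route 1=8.7, Route 2=8.9, Route 3=8.7, Route 4=8.5, Route 5=8.4, Route 6=8.3, Route 7=8.4
Best best-case = 8.9 → Route 2.
Column bests: Clear=8.7, Light=8.2, Heavy=8.6, Jam=8.7, Gridlock=8.9.
Route 1 regrets: 0.0, 0.2, 0.0, 1.3, 0.9 → max 1.3
Route 2 regrets: 0.5, 0.0, 1.3, 0.9, 0.0 → max 1.3
Route 3 regrets: 0.8, 1.5, 0.2, 0.0, 2.1 → max 2.1
Route 4 regrets: 1.0, 0.5, 1.6, 1.1, 0.4 → max 1.6
Route 5 regrets: 0.3, 1.2, 0.7, 1.2, 0.8 → max 1.2
Route 6 regrets: 0.4, 1.1, 0.5, 0.5, 1.4 → max 1.4
Route 7 regrets: 0.3, 0.9, 1.7, 0.6, 0.9 → max 1.7
Smallest max regret = 1.2 → Route 5.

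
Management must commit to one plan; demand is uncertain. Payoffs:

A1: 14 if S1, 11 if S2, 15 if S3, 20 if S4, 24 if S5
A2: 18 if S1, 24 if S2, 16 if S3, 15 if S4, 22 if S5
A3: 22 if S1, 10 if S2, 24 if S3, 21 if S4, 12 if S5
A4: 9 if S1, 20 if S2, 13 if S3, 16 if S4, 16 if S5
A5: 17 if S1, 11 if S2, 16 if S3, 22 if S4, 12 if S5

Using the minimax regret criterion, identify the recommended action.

Column bests: S1=22, S2=24, S3=24, S4=22, S5=24.
A1 regrets: 8, 13, 9, 2, 0 → max 13
A2 regrets: 4, 0, 8, 7, 2 → max 8
A3 regrets: 0, 14, 0, 1, 12 → max 14
A4 regrets: 13, 4, 11, 6, 8 → max 13
A5 regrets: 5, 13, 8, 0, 12 → max 13
Smallest max regret = 8 → A2.

A2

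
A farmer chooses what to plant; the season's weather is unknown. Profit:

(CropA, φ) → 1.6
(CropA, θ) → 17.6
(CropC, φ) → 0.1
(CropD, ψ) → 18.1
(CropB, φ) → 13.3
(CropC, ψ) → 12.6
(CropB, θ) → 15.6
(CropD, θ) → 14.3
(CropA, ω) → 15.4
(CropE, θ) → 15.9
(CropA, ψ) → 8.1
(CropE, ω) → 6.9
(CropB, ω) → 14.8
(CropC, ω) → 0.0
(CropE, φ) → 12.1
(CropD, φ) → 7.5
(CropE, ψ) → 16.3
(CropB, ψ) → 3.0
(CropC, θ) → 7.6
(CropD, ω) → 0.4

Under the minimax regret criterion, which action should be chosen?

Column bests: θ=17.6, φ=13.3, ψ=18.1, ω=15.4.
CropE regrets: 1.7, 1.2, 1.8, 8.5 → max 8.5
CropC regrets: 10.0, 13.2, 5.5, 15.4 → max 15.4
CropD regrets: 3.3, 5.8, 0.0, 15.0 → max 15.0
CropA regrets: 0.0, 11.7, 10.0, 0.0 → max 11.7
CropB regrets: 2.0, 0.0, 15.1, 0.6 → max 15.1
Smallest max regret = 8.5 → CropE.

CropE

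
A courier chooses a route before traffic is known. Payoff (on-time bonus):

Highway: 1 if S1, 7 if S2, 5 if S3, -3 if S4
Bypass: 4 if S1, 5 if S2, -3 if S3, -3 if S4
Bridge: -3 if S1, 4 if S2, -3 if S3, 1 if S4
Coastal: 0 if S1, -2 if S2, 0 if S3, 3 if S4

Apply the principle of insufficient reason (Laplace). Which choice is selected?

Row averages: Highway=2.5, Bypass=0.75, Bridge=-0.25, Coastal=0.25
Highest average = 2.5 → Highway.

Highway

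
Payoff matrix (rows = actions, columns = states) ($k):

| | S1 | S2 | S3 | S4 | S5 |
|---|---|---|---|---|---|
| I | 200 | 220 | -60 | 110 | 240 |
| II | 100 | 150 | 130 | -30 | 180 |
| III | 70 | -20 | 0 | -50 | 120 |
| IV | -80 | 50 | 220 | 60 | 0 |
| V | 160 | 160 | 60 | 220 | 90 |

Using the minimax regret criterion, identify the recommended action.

V

Column bests: S1=200, S2=220, S3=220, S4=220, S5=240.
I regrets: 0, 0, 280, 110, 0 → max 280
II regrets: 100, 70, 90, 250, 60 → max 250
III regrets: 130, 240, 220, 270, 120 → max 270
IV regrets: 280, 170, 0, 160, 240 → max 280
V regrets: 40, 60, 160, 0, 150 → max 160
Smallest max regret = 160 → V.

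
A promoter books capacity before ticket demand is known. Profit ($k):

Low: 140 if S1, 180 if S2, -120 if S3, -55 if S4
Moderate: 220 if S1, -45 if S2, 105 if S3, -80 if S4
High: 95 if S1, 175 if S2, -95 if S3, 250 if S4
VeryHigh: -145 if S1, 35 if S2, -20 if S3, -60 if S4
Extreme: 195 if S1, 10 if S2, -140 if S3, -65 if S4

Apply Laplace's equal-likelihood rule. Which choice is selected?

Row averages: Low=36.25, Moderate=50, High=106.25, VeryHigh=-47.5, Extreme=0
Highest average = 106.25 → High.

High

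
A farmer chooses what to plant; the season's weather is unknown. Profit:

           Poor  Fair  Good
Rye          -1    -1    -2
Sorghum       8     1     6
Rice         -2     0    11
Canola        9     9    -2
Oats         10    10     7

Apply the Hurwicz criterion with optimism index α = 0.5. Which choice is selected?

Oats

Rye: 0.5·(-1) + 0.5·(-2) = -1.5
Sorghum: 0.5·8 + 0.5·1 = 4.5
Rice: 0.5·11 + 0.5·(-2) = 4.5
Canola: 0.5·9 + 0.5·(-2) = 3.5
Oats: 0.5·10 + 0.5·7 = 8.5
Highest Hurwicz score = 8.5 → Oats.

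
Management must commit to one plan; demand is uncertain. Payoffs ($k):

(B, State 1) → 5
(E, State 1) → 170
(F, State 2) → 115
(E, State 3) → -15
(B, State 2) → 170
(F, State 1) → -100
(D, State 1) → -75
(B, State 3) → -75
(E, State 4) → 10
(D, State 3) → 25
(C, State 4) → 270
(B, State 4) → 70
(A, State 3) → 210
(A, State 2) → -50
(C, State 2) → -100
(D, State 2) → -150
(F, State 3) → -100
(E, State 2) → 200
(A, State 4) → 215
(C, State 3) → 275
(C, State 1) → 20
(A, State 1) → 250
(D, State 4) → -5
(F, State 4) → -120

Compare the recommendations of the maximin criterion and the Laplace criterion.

Row minima: A=-50, B=-75, C=-100, D=-150, E=-15, F=-120
Best worst-case = -15 → E.
Row averages: A=156.25, B=42.5, C=116.25, D=-51.25, E=91.25, F=-51.25
Highest average = 156.25 → A.

maximin → E; laplace → A (disagree)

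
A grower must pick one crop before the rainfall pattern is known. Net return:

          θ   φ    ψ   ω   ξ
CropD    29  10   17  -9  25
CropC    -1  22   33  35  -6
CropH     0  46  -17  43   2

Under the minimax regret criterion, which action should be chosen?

Column bests: θ=29, φ=46, ψ=33, ω=43, ξ=25.
CropD regrets: 0, 36, 16, 52, 0 → max 52
CropC regrets: 30, 24, 0, 8, 31 → max 31
CropH regrets: 29, 0, 50, 0, 23 → max 50
Smallest max regret = 31 → CropC.

CropC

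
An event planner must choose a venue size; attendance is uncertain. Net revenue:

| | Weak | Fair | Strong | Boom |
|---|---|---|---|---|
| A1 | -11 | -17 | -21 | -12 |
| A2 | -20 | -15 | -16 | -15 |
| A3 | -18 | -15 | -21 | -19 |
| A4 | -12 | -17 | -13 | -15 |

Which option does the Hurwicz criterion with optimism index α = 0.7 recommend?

A4

A1: 0.7·(-11) + 0.3·(-21) = -14
A2: 0.7·(-15) + 0.3·(-20) = -16.5
A3: 0.7·(-15) + 0.3·(-21) = -16.8
A4: 0.7·(-12) + 0.3·(-17) = -13.5
Highest Hurwicz score = -13.5 → A4.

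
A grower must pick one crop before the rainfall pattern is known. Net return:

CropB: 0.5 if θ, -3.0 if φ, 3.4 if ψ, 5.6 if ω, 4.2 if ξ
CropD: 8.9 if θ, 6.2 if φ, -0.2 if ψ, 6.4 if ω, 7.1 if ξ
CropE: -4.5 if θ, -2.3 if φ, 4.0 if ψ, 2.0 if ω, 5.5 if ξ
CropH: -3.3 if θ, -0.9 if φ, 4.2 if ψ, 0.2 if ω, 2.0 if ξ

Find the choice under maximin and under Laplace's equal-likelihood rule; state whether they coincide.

Row minima: CropB=-3.0, CropD=-0.2, CropE=-4.5, CropH=-3.3
Best worst-case = -0.2 → CropD.
Row averages: CropB=2.14, CropD=5.68, CropE=0.94, CropH=0.44
Highest average = 5.68 → CropD.

maximin → CropD; laplace → CropD (agree)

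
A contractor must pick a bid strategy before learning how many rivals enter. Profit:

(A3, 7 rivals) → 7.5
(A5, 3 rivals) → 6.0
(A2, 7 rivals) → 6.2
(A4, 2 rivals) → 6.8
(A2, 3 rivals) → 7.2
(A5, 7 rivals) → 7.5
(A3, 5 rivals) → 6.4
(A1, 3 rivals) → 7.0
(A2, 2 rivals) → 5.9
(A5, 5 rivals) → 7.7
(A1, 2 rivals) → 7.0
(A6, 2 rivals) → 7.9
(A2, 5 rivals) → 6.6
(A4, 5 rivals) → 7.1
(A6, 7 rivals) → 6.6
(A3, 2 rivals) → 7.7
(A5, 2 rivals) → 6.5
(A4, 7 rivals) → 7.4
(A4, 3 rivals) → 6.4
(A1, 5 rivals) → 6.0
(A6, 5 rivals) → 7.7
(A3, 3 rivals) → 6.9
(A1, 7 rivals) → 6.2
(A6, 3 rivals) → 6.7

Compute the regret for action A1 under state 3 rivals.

Best payoff under 3 rivals is 7.2.
Regret = 7.2 − 7.0 = 0.2.

0.2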